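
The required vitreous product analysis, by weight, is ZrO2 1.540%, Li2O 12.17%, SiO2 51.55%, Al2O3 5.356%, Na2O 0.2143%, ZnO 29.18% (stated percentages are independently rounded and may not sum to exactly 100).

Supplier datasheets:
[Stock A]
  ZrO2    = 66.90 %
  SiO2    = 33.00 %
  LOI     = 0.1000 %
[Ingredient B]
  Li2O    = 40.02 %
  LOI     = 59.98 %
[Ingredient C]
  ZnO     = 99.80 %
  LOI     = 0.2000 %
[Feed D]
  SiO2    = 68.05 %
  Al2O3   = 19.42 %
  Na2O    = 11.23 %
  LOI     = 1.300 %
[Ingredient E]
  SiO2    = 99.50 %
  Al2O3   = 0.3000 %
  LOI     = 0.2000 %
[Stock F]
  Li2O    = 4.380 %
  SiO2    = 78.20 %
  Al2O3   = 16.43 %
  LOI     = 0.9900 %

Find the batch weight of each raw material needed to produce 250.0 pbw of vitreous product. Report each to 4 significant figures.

Every computation holds full float precision through the solve. Mid-chain values are shown, rounded to four significant figures, alongside each step. Every reported number sees exactly one rounding; the derived quantities are computed from the weighed amounts at 250.0 pbw of glass at full float precision (the totals, ignition loss, six oxide percentages, net glass mass, yield) as set out in question or answer.
Target oxide masses per 250.0 pbw vitreous product:
  ZrO2: 1.540% × 250.0 = 3.850 pbw
  Li2O: 12.17% × 250.0 = 30.42 pbw
  SiO2: 51.55% × 250.0 = 128.9 pbw
  Al2O3: 5.356% × 250.0 = 13.39 pbw
  Na2O: 0.2143% × 250.0 = 0.5357 pbw
  ZnO: 29.18% × 250.0 = 72.95 pbw
Per-oxide balance check given the weights on record, under the basis named above (target by target, the sums agree given rounding of the digits):
  ZrO2: 5.755·0.6690 = 3.850 pbw (target 3.850 pbw)
  Li2O: 67.85·0.4002 + 74.66·0.04380 = 30.42 pbw (target 30.42 pbw)
  SiO2: 5.755·0.3300 + 4.771·0.6805 + 65.67·0.9950 + 74.66·0.7820 = 128.9 pbw (target 128.9 pbw)
  Al2O3: 4.771·0.1942 + 65.67·0.003000 + 74.66·0.1643 = 13.39 pbw (target 13.39 pbw)
  Na2O: 4.771·0.1123 = 0.5358 pbw (target 0.5357 pbw)
  ZnO: 73.10·0.9980 = 72.95 pbw (target 72.95 pbw)
Consistency of the glass mass: whole batch net of LOI = 250.0 pbw (the targets, summed, come to 250.0 pbw; basis as stated: 250.0 pbw — any gap is answer rounding).
Whole-batch sum: Σ batch = 291.8 pbw; the LOI term Σ batch·LOI equals 41.78 pbw; as yield: glass ÷ batch → 85.68%.

Batch per 250.0 pbw vitreous product:
  Stock A: 5.755 pbw
  Ingredient B: 67.85 pbw
  Ingredient C: 73.10 pbw
  Feed D: 4.771 pbw
  Ingredient E: 65.67 pbw
  Stock F: 74.66 pbw
Total batch = 291.8 pbw; LOI loss = 41.78 pbw; yield = 85.68%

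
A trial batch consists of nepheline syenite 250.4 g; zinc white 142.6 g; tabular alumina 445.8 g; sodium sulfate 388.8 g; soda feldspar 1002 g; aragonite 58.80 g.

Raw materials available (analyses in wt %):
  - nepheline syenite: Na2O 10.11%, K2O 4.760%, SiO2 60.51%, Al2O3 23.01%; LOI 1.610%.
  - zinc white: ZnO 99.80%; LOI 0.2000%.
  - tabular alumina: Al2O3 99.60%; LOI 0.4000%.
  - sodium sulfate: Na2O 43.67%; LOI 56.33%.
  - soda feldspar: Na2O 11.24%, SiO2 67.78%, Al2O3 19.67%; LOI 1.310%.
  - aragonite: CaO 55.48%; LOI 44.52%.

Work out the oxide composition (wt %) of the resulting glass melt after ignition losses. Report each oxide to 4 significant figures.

Glass mass = 2024 g (batch 2288 − LOI 264.4).
Composition: Na2O 15.20%, ZnO 7.031%, CaO 1.612%, K2O 0.5889%, SiO2 41.04%, Al2O3 34.52%

Each numeric step maintains full precision through the solve. Mid-chain values are displayed with 4-significant-figure rounding when written out; every reported figure includes exactly one rounding — the derived quantities (ignition loss, glass mass, yield, six oxide percentages, totals) are carried from the weighed amounts per 2024 g of glass at full precision as written in problem or answer.
Oxide-by-oxide delivered mass:
  Na2O: 250.4·0.1011 + 388.8·0.4367 + 1002·0.1124 = 307.7 g
  ZnO: 142.6·0.9980 = 142.3 g
  CaO: 58.80·0.5548 = 32.62 g
  K2O: 250.4·0.04760 = 11.92 g
  SiO2: 250.4·0.6051 + 1002·0.6778 = 830.7 g
  Al2O3: 250.4·0.2301 + 445.8·0.9960 + 1002·0.1967 = 698.7 g
LOI: 250.4·0.01610 + 142.6·0.002000 + 445.8·0.004000 + 388.8·0.5633 + 1002·0.01310 + 58.80·0.4452 = 264.4 g
batch − LOI leaves glass = 2288 − 264.4 = 2024 g (= the summed oxide contributions)
each wt % is 100 × oxide ÷ glass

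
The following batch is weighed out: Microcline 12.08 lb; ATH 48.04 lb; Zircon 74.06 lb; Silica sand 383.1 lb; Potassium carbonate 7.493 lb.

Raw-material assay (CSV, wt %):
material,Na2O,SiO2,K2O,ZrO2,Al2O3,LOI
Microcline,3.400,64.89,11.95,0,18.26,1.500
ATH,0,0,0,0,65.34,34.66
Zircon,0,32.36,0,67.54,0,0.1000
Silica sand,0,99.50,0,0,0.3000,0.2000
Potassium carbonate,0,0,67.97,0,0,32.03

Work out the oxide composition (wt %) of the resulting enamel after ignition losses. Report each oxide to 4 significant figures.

Glass mass = 504.7 lb (batch 524.8 − LOI 20.07).
Composition: Na2O 0.08138%, SiO2 81.83%, K2O 1.295%, ZrO2 9.911%, Al2O3 6.884%

Every computation carries full precision all the way through; intermediates are printed rounded to 4 significant figures across the worked steps. A single rounding finalizes each reported number — the derived quantities, which include ignition loss, the five compositions, the yield, the totals, glass mass, are re-derived at full float precision, precisely as stated by the problem or the answer, using the weight values at 504.7 lb of glass.
What the batch supplies per oxide:
  Na2O: 12.08·0.03400 = 0.4107 lb
  SiO2: 12.08·0.6489 + 74.06·0.3236 + 383.1·0.9950 = 413.0 lb
  K2O: 12.08·0.1195 + 7.493·0.6797 = 6.537 lb
  ZrO2: 74.06·0.6754 = 50.02 lb
  Al2O3: 12.08·0.1826 + 48.04·0.6534 + 383.1·0.003000 = 34.74 lb
LOI: 12.08·0.01500 + 48.04·0.3466 + 74.06·0.001000 + 383.1·0.002000 + 7.493·0.3203 = 20.07 lb
Resulting glass, batch − LOI: 524.8 − 20.07 = 504.7 lb (consistent with Σ oxide mass)
percent by weight: oxide/glass ×100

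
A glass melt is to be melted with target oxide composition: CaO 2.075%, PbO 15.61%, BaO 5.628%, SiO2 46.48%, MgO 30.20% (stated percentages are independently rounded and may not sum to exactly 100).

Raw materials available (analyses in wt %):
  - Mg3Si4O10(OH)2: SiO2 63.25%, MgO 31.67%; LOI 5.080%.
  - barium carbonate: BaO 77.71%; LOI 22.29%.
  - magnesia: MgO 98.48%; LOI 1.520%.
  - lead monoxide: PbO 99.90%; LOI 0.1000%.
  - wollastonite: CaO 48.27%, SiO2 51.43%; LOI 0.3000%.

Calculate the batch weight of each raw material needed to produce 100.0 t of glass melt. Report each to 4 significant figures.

Each numeric step maintains full float precision in all steps; working values are printed, with 4-significant-figure rounding, on the page — each reported figure takes just one rounding. Derived quantities are recomputed in full float precision (five oxide percentages, the yield, net glass mass, totals, LOI) from the weighed amounts on 100.0 t of glass, exactly as printed in the problem or the answer.
Target masses of each oxide per 100.0 t glass melt:
  CaO: 2.075% × 100.0 = 2.075 t
  PbO: 15.61% × 100.0 = 15.61 t
  BaO: 5.628% × 100.0 = 5.628 t
  SiO2: 46.48% × 100.0 = 46.48 t
  MgO: 30.20% × 100.0 = 30.20 t
Oxide-by-oxide audit applying the batch weights above, relative to the basis at hand (summed amounts equal target values net of answer rounding effects):
  CaO: 4.299·0.4827 = 2.075 t (target 2.075 t)
  PbO: 15.63·0.9990 = 15.61 t (target 15.61 t)
  BaO: 7.242·0.7771 = 5.628 t (target 5.628 t)
  SiO2: 69.99·0.6325 + 4.299·0.5143 = 46.48 t (target 46.48 t)
  MgO: 69.99·0.3167 + 8.158·0.9848 = 30.20 t (target 30.20 t)
Glass-mass bookkeeping: Σ batch − LOI loss = 100.0 t (summing oxide targets gives 99.99 t; basis as stated: 100.0 t — rounding explains the deltas).
Summing the batch: Σ batch = 105.3 t; LOI removed, Σ of batch·LOI: 5.322 t; yield, glass over the total, = 94.95%.

Batch per 100.0 t glass melt:
  Mg3Si4O10(OH)2: 69.99 t
  barium carbonate: 7.242 t
  magnesia: 8.158 t
  lead monoxide: 15.63 t
  wollastonite: 4.299 t
Total batch = 105.3 t; LOI loss = 5.322 t; yield = 94.95%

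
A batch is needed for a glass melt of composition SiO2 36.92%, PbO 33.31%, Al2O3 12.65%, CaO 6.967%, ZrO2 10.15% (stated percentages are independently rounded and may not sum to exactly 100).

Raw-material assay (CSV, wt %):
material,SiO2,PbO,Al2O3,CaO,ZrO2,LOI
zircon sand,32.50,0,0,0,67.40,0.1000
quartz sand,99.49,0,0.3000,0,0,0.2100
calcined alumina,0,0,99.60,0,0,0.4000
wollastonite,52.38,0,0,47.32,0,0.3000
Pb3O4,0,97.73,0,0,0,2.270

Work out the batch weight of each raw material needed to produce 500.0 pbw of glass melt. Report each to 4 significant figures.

Batch per 500.0 pbw glass melt:
  zircon sand: 75.30 pbw
  quartz sand: 122.2 pbw
  calcined alumina: 63.14 pbw
  wollastonite: 73.62 pbw
  Pb3O4: 170.4 pbw
Total batch = 504.7 pbw; LOI loss = 4.673 pbw; yield = 99.07%

Intermediates appear, with 4-significant-figure rounding, within the worked lines; every computation carries exact precision through the solve; a single rounding produces every reported result. All derived quantities, including the totals, LOI, yield, the five compositions, glass mass, are computed starting from the weights on 500.0 pbw of glass at full precision as they appear in the problem or the answer.
Per-oxide target masses for 500.0 pbw glass melt:
  SiO2: 36.92% × 500.0 = 184.6 pbw
  PbO: 33.31% × 500.0 = 166.6 pbw
  Al2O3: 12.65% × 500.0 = 63.25 pbw
  CaO: 6.967% × 500.0 = 34.84 pbw
  ZrO2: 10.15% × 500.0 = 50.75 pbw
Balance tally, oxide-wise, on the weights just shown, at the basis given (sums match the target masses inside rounding margins):
  SiO2: 75.30·0.3250 + 122.2·0.9949 + 73.62·0.5238 = 184.6 pbw (target 184.6 pbw)
  PbO: 170.4·0.9773 = 166.5 pbw (target 166.6 pbw)
  Al2O3: 122.2·0.003000 + 63.14·0.9960 = 63.25 pbw (target 63.25 pbw)
  CaO: 73.62·0.4732 = 34.84 pbw (target 34.84 pbw)
  ZrO2: 75.30·0.6740 = 50.75 pbw (target 50.75 pbw)
Mass balance on the glass: Σ batch − LOI loss = 500.0 pbw (summing oxide targets gives 500.0 pbw; with the basis standing at 500.0 pbw — deltas are rounding alone).
Batch total: Σ batch = 504.7 pbw; loss to ignition Σ batch·LOI = 4.673 pbw; yield = glass ÷ total batch = 99.07%.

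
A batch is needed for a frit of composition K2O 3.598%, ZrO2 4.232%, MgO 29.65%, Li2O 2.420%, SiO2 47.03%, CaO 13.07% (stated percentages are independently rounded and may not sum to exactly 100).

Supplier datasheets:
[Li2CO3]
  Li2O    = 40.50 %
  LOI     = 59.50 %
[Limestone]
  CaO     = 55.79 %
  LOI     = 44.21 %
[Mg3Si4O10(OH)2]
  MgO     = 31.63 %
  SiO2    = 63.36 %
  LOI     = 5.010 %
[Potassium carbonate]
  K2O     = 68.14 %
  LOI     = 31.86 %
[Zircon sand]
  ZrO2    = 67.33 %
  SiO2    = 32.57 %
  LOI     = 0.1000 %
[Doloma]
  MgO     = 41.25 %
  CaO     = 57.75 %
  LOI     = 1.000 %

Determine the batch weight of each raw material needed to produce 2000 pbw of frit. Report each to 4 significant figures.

Batch per 2000 pbw frit:
  Li2CO3: 119.5 pbw
  Limestone: 107.5 pbw
  Mg3Si4O10(OH)2: 1420 pbw
  Potassium carbonate: 105.6 pbw
  Zircon sand: 125.7 pbw
  Doloma: 348.8 pbw
Total batch = 2227 pbw; LOI loss = 227.0 pbw; yield = 89.81%

All arithmetic maintains full precision from first step to last; working values appear with 4-significant-digit rounding between the steps — every reported value takes just one rounding. The derived quantities, which include LOI, totals, net glass mass, yield, six oxide percentages, are computed at exact precision, as set out in question or answer, from the weighed amounts per 2000 pbw of glass.
The oxide mass targets at 2000 pbw frit:
  K2O: 3.598% × 2000 = 71.96 pbw
  ZrO2: 4.232% × 2000 = 84.64 pbw
  MgO: 29.65% × 2000 = 593.0 pbw
  Li2O: 2.420% × 2000 = 48.40 pbw
  SiO2: 47.03% × 2000 = 940.6 pbw
  CaO: 13.07% × 2000 = 261.4 pbw
Sums-versus-targets review given the weights on record, under the basis named above (oxide sums agree with the targets once rounding is allowed for):
  K2O: 105.6·0.6814 = 71.96 pbw (target 71.96 pbw)
  ZrO2: 125.7·0.6733 = 84.63 pbw (target 84.64 pbw)
  MgO: 1420·0.3163 + 348.8·0.4125 = 593.0 pbw (target 593.0 pbw)
  Li2O: 119.5·0.4050 = 48.40 pbw (target 48.40 pbw)
  SiO2: 1420·0.6336 + 125.7·0.3257 = 940.7 pbw (target 940.6 pbw)
  CaO: 107.5·0.5579 + 348.8·0.5775 = 261.4 pbw (target 261.4 pbw)
Auditing the glass mass value: net batch after ignition = 2000 pbw (oxide target masses add up to 2000 pbw; against the stated basis, 2000 pbw — gaps are rounding artifacts).
Total batch = Σ batch = 2227 pbw; the LOI term Σ batch·LOI equals 227.0 pbw; yield, glass over the total, = 89.81%.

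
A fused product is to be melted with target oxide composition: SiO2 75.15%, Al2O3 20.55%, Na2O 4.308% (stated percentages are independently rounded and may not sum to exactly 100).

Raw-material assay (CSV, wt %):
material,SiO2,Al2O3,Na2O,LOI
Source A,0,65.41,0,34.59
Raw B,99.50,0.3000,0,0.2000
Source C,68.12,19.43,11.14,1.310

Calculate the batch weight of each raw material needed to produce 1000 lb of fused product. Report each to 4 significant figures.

All arithmetic carries exact precision in all steps — intermediates are shown, with 4-significant-digit rounding, on the page; each reported value undergoes a single rounding; the derived quantities, which include ignition loss, the yield, totals, the three compositions, net glass mass, are carried in full precision, as written in problem or answer, from the weighed amounts at 1000 lb of glass.
The oxide mass targets at 1000 lb fused product:
  SiO2: 75.15% × 1000 = 751.5 lb
  Al2O3: 20.55% × 1000 = 205.5 lb
  Na2O: 4.308% × 1000 = 43.08 lb
Sums-versus-targets review given the weights on record, versus the basis set out (oxide sums agree with the targets exact up to rounding of places):
  SiO2: 490.5·0.9950 + 386.7·0.6812 = 751.5 lb (target 751.5 lb)
  Al2O3: 197.0·0.6541 + 490.5·0.003000 + 386.7·0.1943 = 205.5 lb (target 205.5 lb)
  Na2O: 386.7·0.1114 = 43.08 lb (target 43.08 lb)
Glass-mass sanity pass: Σ batch − LOI loss = 1000 lb (the Σ of target masses is 1000 lb; basis as stated: 1000 lb — deltas are rounding alone).
Batch total: Σ batch = 1074 lb; loss to ignition Σ batch·LOI = 74.19 lb; yield, glass over the total, = 93.09%.

Batch per 1000 lb fused product:
  Source A: 197.0 lb
  Raw B: 490.5 lb
  Source C: 386.7 lb
Total batch = 1074 lb; LOI loss = 74.19 lb; yield = 93.09%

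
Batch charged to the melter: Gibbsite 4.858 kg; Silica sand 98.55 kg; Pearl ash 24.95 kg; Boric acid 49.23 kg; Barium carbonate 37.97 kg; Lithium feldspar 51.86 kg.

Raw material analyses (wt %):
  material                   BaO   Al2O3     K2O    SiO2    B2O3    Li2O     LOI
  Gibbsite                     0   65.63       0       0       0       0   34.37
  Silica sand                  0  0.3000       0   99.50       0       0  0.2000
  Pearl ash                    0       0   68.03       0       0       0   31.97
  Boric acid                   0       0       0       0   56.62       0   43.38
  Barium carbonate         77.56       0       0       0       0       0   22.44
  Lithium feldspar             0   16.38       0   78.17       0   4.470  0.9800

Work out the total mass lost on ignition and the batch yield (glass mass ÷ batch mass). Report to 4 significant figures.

Rounding to 4 significant digits extends to each working value as shown. The whole derivation maintains full float precision all the way through; a single rounding completes every reported figure. Derived quantities (glass mass, yield, the totals, LOI, the six compositions) are re-derived using the weight values for 227.2 kg of glass at full precision exactly as printed in question or answer.
Ignition loss by material:
  Gibbsite: 4.858 × 0.3437 = 1.670 kg
  Silica sand: 98.55 × 0.002000 = 0.1971 kg
  Pearl ash: 24.95 × 0.3197 = 7.977 kg
  Boric acid: 49.23 × 0.4338 = 21.36 kg
  Barium carbonate: 37.97 × 0.2244 = 8.520 kg
  Lithium feldspar: 51.86 × 0.009800 = 0.5082 kg
Total LOI = 40.23 kg
Glass = batch − LOI = 267.4 − 40.23 = 227.2 kg

LOI loss = 40.23 kg; glass = 227.2 kg; yield = 84.96%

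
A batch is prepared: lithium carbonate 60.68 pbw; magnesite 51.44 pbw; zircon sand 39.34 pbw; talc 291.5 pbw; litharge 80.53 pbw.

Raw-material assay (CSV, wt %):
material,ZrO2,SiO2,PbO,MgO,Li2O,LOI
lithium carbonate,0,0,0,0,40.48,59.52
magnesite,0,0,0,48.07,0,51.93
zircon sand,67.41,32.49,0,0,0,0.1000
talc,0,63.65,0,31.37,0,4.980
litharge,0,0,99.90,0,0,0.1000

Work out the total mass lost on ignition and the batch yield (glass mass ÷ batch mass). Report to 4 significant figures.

The whole derivation maintains full float precision at all times. In-progress results appear (rounded to 4 significant digits) in the working — each reported number is rounded exactly once — the derived quantities are computed starting from the weights per 446.0 pbw of glass at exact precision (the yield, ignition loss, the totals, the five compositions, net glass mass), precisely as stated by the problem or the answer.
Material-by-material LOI:
  lithium carbonate: 60.68 × 0.5952 = 36.12 pbw
  magnesite: 51.44 × 0.5193 = 26.71 pbw
  zircon sand: 39.34 × 0.001000 = 0.03934 pbw
  talc: 291.5 × 0.04980 = 14.52 pbw
  litharge: 80.53 × 0.001000 = 0.08053 pbw
Total LOI = 77.47 pbw
Glass = batch − LOI = 523.5 − 77.47 = 446.0 pbw

LOI loss = 77.47 pbw; glass = 446.0 pbw; yield = 85.20%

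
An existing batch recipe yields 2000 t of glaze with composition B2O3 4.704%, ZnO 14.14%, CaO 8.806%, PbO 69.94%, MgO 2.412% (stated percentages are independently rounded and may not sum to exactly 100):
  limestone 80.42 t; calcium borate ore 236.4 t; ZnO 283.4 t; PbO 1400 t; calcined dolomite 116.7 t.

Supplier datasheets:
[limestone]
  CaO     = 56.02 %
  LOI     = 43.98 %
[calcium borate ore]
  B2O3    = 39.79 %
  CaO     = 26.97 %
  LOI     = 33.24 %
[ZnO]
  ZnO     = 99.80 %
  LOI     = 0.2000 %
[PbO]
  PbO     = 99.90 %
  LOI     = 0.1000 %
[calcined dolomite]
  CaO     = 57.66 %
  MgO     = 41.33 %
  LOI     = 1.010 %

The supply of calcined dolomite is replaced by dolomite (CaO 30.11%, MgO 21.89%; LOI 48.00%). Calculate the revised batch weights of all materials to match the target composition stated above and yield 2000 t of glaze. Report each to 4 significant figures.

Revised batch per 2000 t glaze:
  limestone: 82.11 t
  calcium borate ore: 236.4 t
  ZnO: 283.4 t
  PbO: 1400 t
  dolomite: 220.4 t
Total batch = 2222 t; LOI loss = 222.5 t

All arithmetic keeps full precision in every operation. Values along the way appear, rounded to four significant figures, when written out. A single rounding completes each reported result. All derived quantities, which include five oxide percentages, the yield, ignition loss, glass mass, totals, are rebuilt at full float precision, as written in question or answer, starting from the weights on 2000 t of glass.
Oxide mass targets, per 2000 t glaze:
  B2O3: 4.704% × 2000 = 94.08 t
  ZnO: 14.14% × 2000 = 282.8 t
  CaO: 8.806% × 2000 = 176.1 t
  PbO: 69.94% × 2000 = 1399 t
  MgO: 2.412% × 2000 = 48.24 t
Per-oxide balance check working from each reported weight, at the basis given (target by target, the sums agree up to rounding of the answer):
  B2O3: 236.4·0.3979 = 94.06 t (target 94.08 t)
  ZnO: 283.4·0.9980 = 282.8 t (target 282.8 t)
  CaO: 82.11·0.5602 + 236.4·0.2697 + 220.4·0.3011 = 176.1 t (target 176.1 t)
  PbO: 1400·0.9990 = 1399 t (target 1399 t)
  MgO: 220.4·0.2189 = 48.25 t (target 48.24 t)
Consistency of the glass mass: batch Σ − ignition loss = 2000 t (summing oxide targets gives 2000 t; stated basis 2000 t — rounding explains the deltas).
Adding the batch up: Σ batch = 2222 t; loss to ignition Σ batch·LOI = 222.5 t; the yield ratio, glass ÷ batch: 89.99%.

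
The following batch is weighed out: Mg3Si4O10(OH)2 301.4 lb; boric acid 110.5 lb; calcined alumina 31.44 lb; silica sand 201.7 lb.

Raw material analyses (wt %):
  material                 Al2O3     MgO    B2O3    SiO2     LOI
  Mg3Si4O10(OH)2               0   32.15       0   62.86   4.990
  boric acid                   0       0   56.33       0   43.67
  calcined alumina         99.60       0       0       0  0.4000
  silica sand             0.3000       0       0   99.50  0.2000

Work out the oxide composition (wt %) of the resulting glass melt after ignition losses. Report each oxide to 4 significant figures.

Glass mass = 581.2 lb (batch 645.0 − LOI 63.82).
Composition: Al2O3 5.492%, MgO 16.67%, B2O3 10.71%, SiO2 67.13%

The whole derivation runs at exact precision through the solve. In-progress results are shown rounded to four significant digits; each reported number is rounded just once. The derived quantities (glass mass, totals, LOI, the four compositions, yield) are re-derived at exact precision using the weight values at 581.2 lb of glass as set out in either problem or answer.
Oxide-by-oxide delivered mass:
  Al2O3: 31.44·0.9960 + 201.7·0.003000 = 31.92 lb
  MgO: 301.4·0.3215 = 96.90 lb
  B2O3: 110.5·0.5633 = 62.24 lb
  SiO2: 301.4·0.6286 + 201.7·0.9950 = 390.2 lb
LOI: 301.4·0.04990 + 110.5·0.4367 + 31.44·0.004000 + 201.7·0.002000 = 63.82 lb
Net of LOI, the glass mass = 645.0 − 63.82 = 581.2 lb (the oxide masses sum to this)
wt % = oxide mass / glass mass × 100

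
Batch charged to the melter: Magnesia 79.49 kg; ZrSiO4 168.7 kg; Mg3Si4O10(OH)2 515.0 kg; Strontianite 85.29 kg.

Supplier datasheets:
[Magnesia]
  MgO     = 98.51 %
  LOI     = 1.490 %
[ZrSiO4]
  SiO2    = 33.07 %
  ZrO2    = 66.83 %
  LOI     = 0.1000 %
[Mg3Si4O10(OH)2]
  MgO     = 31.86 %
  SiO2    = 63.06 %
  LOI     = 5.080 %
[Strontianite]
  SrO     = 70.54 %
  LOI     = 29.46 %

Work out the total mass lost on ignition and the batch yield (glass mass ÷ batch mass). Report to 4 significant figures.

All arithmetic maintains full precision from start to finish; mid-chain values appear, rounded to 4 significant digits, between the steps; each reported value takes a single rounding; derived quantities are re-derived in full precision (ignition loss, four oxide percentages, glass mass, totals, the yield) starting from the weights per 795.8 kg of glass as given in the question or the answer.
Loss on ignition, line by line:
  Magnesia: 79.49 × 0.01490 = 1.184 kg
  ZrSiO4: 168.7 × 0.001000 = 0.1687 kg
  Mg3Si4O10(OH)2: 515.0 × 0.05080 = 26.16 kg
  Strontianite: 85.29 × 0.2946 = 25.13 kg
Total LOI = 52.64 kg
Glass = batch − LOI = 848.5 − 52.64 = 795.8 kg

LOI loss = 52.64 kg; glass = 795.8 kg; yield = 93.80%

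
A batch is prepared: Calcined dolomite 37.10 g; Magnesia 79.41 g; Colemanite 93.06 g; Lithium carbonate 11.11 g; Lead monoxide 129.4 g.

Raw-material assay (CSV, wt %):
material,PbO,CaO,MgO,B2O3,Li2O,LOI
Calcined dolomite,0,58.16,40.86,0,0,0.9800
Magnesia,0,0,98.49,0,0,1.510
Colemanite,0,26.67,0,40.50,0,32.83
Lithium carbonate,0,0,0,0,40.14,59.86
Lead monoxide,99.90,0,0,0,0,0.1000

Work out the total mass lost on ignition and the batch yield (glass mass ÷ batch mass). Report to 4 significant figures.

LOI loss = 38.89 g; glass = 311.2 g; yield = 88.89%

Values along the way are printed rounded to 4 significant digits at each printed step; all arithmetic carries exact precision at all times. Every reported result is rounded just once — all derived quantities, including glass mass, totals, the five compositions, ignition loss, the yield, are rebuilt from the batch weights for 311.2 g of glass in full float precision as quoted within problem or answer.
Each material's LOI contribution:
  Calcined dolomite: 37.10 × 0.009800 = 0.3636 g
  Magnesia: 79.41 × 0.01510 = 1.199 g
  Colemanite: 93.06 × 0.3283 = 30.55 g
  Lithium carbonate: 11.11 × 0.5986 = 6.650 g
  Lead monoxide: 129.4 × 0.001000 = 0.1294 g
Total LOI = 38.89 g
Glass = batch − LOI = 350.1 − 38.89 = 311.2 g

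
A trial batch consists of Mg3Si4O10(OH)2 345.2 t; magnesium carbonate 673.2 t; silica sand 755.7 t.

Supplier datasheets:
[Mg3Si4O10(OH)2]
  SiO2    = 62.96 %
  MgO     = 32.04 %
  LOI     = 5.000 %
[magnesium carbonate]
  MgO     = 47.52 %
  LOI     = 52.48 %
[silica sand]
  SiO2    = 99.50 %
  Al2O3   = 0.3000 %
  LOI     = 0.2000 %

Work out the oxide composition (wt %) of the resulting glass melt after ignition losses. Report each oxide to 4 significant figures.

Values along the way are printed (rounded to 4 significant digits) across the worked steps. All arithmetic runs at full precision throughout. Every reported figure takes just one rounding; all derived quantities are recomputed from the weighed amounts at 1402 t of glass in full precision (three oxide percentages, yield, net glass mass, ignition loss, the totals) exactly as printed in question or answer.
Per-oxide mass from batch:
  SiO2: 345.2·0.6296 + 755.7·0.9950 = 969.3 t
  Al2O3: 755.7·0.003000 = 2.267 t
  MgO: 345.2·0.3204 + 673.2·0.4752 = 430.5 t
LOI: 345.2·0.05000 + 673.2·0.5248 + 755.7·0.002000 = 372.1 t
Glass = total batch minus LOI = 1774 − 372.1 = 1402 t (equal to the oxide-mass sum)
wt % = oxide mass / glass mass × 100

Glass mass = 1402 t (batch 1774 − LOI 372.1).
Composition: SiO2 69.13%, Al2O3 0.1617%, MgO 30.71%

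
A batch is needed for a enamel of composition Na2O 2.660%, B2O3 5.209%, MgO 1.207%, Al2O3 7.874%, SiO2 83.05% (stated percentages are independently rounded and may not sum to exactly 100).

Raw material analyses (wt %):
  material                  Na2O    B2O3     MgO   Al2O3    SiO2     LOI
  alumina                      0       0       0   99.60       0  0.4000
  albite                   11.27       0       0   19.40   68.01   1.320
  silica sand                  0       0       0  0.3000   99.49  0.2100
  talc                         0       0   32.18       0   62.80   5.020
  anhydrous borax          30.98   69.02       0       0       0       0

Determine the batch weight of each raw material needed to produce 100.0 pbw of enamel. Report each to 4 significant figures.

Batch per 100.0 pbw enamel:
  alumina: 7.111 pbw
  albite: 2.856 pbw
  silica sand: 79.16 pbw
  talc: 3.751 pbw
  anhydrous borax: 7.547 pbw
Total batch = 100.4 pbw; LOI loss = 0.4207 pbw; yield = 99.58%

Working values are shown with 4-significant-digit rounding between the steps. The working math holds exact precision from first step to last. A single rounding completes each reported result. All derived quantities are recomputed in exact precision (totals, the yield, net glass mass, ignition loss, five oxide percentages) from the weighed amounts on 100.0 pbw of glass, exactly as printed in the problem or the answer.
Per-oxide target masses for 100.0 pbw enamel:
  Na2O: 2.660% × 100.0 = 2.660 pbw
  B2O3: 5.209% × 100.0 = 5.209 pbw
  MgO: 1.207% × 100.0 = 1.207 pbw
  Al2O3: 7.874% × 100.0 = 7.874 pbw
  SiO2: 83.05% × 100.0 = 83.05 pbw
A balance pass over the oxides, using the reported weights, per the basis as stated (sums match the target masses exact up to rounding of places):
  Na2O: 2.856·0.1127 + 7.547·0.3098 = 2.660 pbw (target 2.660 pbw)
  B2O3: 7.547·0.6902 = 5.209 pbw (target 5.209 pbw)
  MgO: 3.751·0.3218 = 1.207 pbw (target 1.207 pbw)
  Al2O3: 7.111·0.9960 + 2.856·0.1940 + 79.16·0.003000 = 7.874 pbw (target 7.874 pbw)
  SiO2: 2.856·0.6801 + 79.16·0.9949 + 3.751·0.6280 = 83.05 pbw (target 83.05 pbw)
Glass mass check: whole batch net of LOI = 100.0 pbw (summing oxide targets gives 100.0 pbw; with the basis standing at 100.0 pbw — differing by rounding only).
Total batch = Σ batch = 100.4 pbw; ignition loss, Σ(batch × LOI) = 0.4207 pbw; glass ÷ batch gives a yield of 99.58%.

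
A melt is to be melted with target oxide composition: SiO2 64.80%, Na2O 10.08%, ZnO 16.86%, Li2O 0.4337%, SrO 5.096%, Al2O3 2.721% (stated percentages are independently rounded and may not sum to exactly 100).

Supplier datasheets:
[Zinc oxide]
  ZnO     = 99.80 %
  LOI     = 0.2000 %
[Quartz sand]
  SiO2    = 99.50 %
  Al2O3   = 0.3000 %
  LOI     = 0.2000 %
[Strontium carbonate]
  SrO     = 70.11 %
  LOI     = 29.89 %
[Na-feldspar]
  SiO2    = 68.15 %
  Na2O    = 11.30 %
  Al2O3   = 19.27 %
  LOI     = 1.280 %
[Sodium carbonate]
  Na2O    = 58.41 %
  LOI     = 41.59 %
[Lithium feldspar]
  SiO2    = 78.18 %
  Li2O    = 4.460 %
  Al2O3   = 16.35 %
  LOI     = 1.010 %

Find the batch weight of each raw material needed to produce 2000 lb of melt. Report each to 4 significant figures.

Full precision is carried from start to finish. Values along the way are printed (rounded to 4 significant figures) across the worked steps — each reported value takes just one rounding; the derived quantities are carried in full float precision (LOI, the six compositions, the totals, glass mass, yield) from the batch weights for 2000 lb of glass, exactly as printed in problem or answer.
Target masses of each oxide per 2000 lb melt:
  SiO2: 64.80% × 2000 = 1296 lb
  Na2O: 10.08% × 2000 = 201.6 lb
  ZnO: 16.86% × 2000 = 337.2 lb
  Li2O: 0.4337% × 2000 = 8.674 lb
  SrO: 5.096% × 2000 = 101.9 lb
  Al2O3: 2.721% × 2000 = 54.42 lb
Mass-balance tally per oxide applying the batch weights above, versus the basis set out (summed amounts equal target values within answer rounding):
  SiO2: 1081·0.9950 + 100.6·0.6815 + 194.5·0.7818 = 1296 lb (target 1296 lb)
  Na2O: 100.6·0.1130 + 325.7·0.5841 = 201.6 lb (target 201.6 lb)
  ZnO: 337.9·0.9980 = 337.2 lb (target 337.2 lb)
  Li2O: 194.5·0.04460 = 8.675 lb (target 8.674 lb)
  SrO: 145.4·0.7011 = 101.9 lb (target 101.9 lb)
  Al2O3: 1081·0.003000 + 100.6·0.1927 + 194.5·0.1635 = 54.43 lb (target 54.42 lb)
Glass-mass sanity pass: batch Σ − ignition loss = 2000 lb (summing oxide targets gives 2000 lb; stated basis 2000 lb — gaps are rounding artifacts).
Total batch = Σ batch = 2185 lb; LOI removed, Σ of batch·LOI: 185.0 lb; as yield: glass ÷ batch → 91.53%.

Batch per 2000 lb melt:
  Zinc oxide: 337.9 lb
  Quartz sand: 1081 lb
  Strontium carbonate: 145.4 lb
  Na-feldspar: 100.6 lb
  Sodium carbonate: 325.7 lb
  Lithium feldspar: 194.5 lb
Total batch = 2185 lb; LOI loss = 185.0 lb; yield = 91.53%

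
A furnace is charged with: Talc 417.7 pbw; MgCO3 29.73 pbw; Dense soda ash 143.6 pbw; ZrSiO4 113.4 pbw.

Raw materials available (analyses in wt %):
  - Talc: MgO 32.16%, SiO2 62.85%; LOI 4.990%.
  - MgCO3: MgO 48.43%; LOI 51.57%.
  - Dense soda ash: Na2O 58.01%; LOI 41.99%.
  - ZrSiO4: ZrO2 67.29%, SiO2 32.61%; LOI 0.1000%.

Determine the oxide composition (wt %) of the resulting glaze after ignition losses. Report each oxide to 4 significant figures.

Glass mass = 607.8 pbw (batch 704.4 − LOI 96.59).
Composition: ZrO2 12.55%, MgO 24.47%, Na2O 13.70%, SiO2 49.27%

Every computation carries exact precision from first step to last. Values along the way are displayed (rounded to 4 significant figures) between the steps. Every reported result includes exactly one rounding — the derived quantities are rebuilt from the batch weights on 607.8 pbw of glass in full float precision (net glass mass, LOI, four oxide percentages, the yield, totals), exactly as shown in problem or answer.
Delivered oxide masses:
  ZrO2: 113.4·0.6729 = 76.31 pbw
  MgO: 417.7·0.3216 + 29.73·0.4843 = 148.7 pbw
  Na2O: 143.6·0.5801 = 83.30 pbw
  SiO2: 417.7·0.6285 + 113.4·0.3261 = 299.5 pbw
LOI: 417.7·0.04990 + 29.73·0.5157 + 143.6·0.4199 + 113.4·0.001000 = 96.59 pbw
batch − LOI leaves glass = 704.4 − 96.59 = 607.8 pbw (equal to the oxide-mass sum)
each wt % is 100 × oxide ÷ glass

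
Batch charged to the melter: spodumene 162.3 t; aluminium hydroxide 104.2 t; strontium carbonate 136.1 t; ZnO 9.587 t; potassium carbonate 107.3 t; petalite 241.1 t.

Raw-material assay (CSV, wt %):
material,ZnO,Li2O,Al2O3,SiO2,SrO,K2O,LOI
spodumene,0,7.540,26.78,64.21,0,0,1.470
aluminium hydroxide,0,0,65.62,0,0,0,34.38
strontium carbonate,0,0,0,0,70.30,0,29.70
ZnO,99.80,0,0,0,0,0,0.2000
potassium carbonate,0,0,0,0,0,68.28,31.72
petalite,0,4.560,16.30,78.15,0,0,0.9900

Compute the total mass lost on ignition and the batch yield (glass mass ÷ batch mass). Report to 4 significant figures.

LOI loss = 115.1 t; glass = 645.5 t; yield = 84.87%

Each numeric step carries full float precision in every operation. Working values appear, with 4-significant-digit rounding, within the worked lines; exactly one rounding is applied to each reported number; derived quantities (the totals, glass mass, the six compositions, LOI, yield) are carried using the weight values at 645.5 t of glass in full precision, as written in problem or answer.
Ignition loss by material:
  spodumene: 162.3 × 0.01470 = 2.386 t
  aluminium hydroxide: 104.2 × 0.3438 = 35.82 t
  strontium carbonate: 136.1 × 0.2970 = 40.42 t
  ZnO: 9.587 × 0.002000 = 0.01917 t
  potassium carbonate: 107.3 × 0.3172 = 34.04 t
  petalite: 241.1 × 0.009900 = 2.387 t
Total LOI = 115.1 t
Glass = batch − LOI = 760.6 − 115.1 = 645.5 t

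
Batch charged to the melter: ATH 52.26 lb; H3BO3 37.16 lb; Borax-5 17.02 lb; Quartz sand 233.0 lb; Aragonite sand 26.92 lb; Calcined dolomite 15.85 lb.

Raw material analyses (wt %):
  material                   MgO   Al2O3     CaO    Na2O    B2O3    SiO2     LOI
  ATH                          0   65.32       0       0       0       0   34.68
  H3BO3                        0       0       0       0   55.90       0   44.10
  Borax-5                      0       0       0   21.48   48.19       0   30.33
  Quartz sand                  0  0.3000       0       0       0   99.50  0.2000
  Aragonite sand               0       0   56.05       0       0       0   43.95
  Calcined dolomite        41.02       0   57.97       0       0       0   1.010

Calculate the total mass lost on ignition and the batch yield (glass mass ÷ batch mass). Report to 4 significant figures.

LOI loss = 52.13 lb; glass = 330.1 lb; yield = 86.36%

Values along the way are rounded to 4 significant digits when displayed — all arithmetic carries full precision at every stage — each reported result sees exactly one rounding. The derived quantities are recomputed starting from the weights for 330.1 lb of glass at exact precision (net glass mass, the totals, six oxide percentages, the yield, ignition loss) as given in either problem or answer.
Material-by-material LOI:
  ATH: 52.26 × 0.3468 = 18.12 lb
  H3BO3: 37.16 × 0.4410 = 16.39 lb
  Borax-5: 17.02 × 0.3033 = 5.162 lb
  Quartz sand: 233.0 × 0.002000 = 0.4660 lb
  Aragonite sand: 26.92 × 0.4395 = 11.83 lb
  Calcined dolomite: 15.85 × 0.01010 = 0.1601 lb
Total LOI = 52.13 lb
Glass = batch − LOI = 382.2 − 52.13 = 330.1 lb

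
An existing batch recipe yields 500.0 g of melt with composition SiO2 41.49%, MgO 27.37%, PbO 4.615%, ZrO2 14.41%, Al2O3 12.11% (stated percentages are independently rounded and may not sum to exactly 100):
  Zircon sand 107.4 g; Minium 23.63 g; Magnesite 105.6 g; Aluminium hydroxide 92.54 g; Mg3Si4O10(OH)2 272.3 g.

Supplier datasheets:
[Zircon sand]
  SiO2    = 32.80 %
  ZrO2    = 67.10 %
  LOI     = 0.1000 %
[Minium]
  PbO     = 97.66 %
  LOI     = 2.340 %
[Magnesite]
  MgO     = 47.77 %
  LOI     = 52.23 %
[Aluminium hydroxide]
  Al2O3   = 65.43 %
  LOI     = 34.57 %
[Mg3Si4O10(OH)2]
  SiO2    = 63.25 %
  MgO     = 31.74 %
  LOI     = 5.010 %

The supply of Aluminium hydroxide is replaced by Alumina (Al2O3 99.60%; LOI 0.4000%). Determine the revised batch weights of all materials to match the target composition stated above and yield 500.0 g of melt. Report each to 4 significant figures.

Every computation keeps full float precision at every stage; in-progress results appear with 4-significant-figure rounding alongside each step; every reported number takes exactly one rounding; the derived quantities, which include the yield, net glass mass, ignition loss, five oxide percentages, the totals, are carried in full precision, as given in the problem or the answer, starting from the weights per 500.0 g of glass.
Per-oxide target masses for 500.0 g melt:
  SiO2: 41.49% × 500.0 = 207.4 g
  MgO: 27.37% × 500.0 = 136.8 g
  PbO: 4.615% × 500.0 = 23.08 g
  ZrO2: 14.41% × 500.0 = 72.05 g
  Al2O3: 12.11% × 500.0 = 60.55 g
Verifying the oxide balance with the batch weights as given, under the basis named above (delivered sums recover each target inside rounding margins):
  SiO2: 107.4·0.3280 + 272.3·0.6325 = 207.5 g (target 207.4 g)
  MgO: 105.6·0.4777 + 272.3·0.3174 = 136.9 g (target 136.8 g)
  PbO: 23.63·0.9766 = 23.08 g (target 23.08 g)
  ZrO2: 107.4·0.6710 = 72.07 g (target 72.05 g)
  Al2O3: 60.79·0.9960 = 60.55 g (target 60.55 g)
Glass mass check: total charge less LOI = 500.0 g (the targets, summed, come to 500.0 g; the stated basis being 500.0 g — differing by rounding only).
Whole-batch sum: Σ batch = 569.7 g; the LOI term Σ batch·LOI equals 69.70 g; yield, glass over the total, = 87.77%.

Revised batch per 500.0 g melt:
  Zircon sand: 107.4 g
  Minium: 23.63 g
  Magnesite: 105.6 g
  Alumina: 60.79 g
  Mg3Si4O10(OH)2: 272.3 g
Total batch = 569.7 g; LOI loss = 69.70 g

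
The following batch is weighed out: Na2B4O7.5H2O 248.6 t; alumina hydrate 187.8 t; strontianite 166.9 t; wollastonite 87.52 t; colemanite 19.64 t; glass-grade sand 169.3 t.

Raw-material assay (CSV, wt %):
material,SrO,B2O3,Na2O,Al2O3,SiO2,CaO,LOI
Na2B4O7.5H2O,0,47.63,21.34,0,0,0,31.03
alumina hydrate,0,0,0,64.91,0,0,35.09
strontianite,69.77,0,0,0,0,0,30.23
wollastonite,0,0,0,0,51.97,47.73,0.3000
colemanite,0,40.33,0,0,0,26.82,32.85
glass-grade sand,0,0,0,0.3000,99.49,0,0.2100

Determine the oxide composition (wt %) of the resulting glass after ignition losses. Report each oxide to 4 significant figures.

Glass mass = 679.2 t (batch 879.8 − LOI 200.6).
Composition: SrO 17.14%, B2O3 18.60%, Na2O 7.811%, Al2O3 18.02%, SiO2 31.50%, CaO 6.926%

Each numeric step runs at full float precision at every stage. Rounding to four significant digits extends to every in-between result as shown; a single rounding completes each reported number; all derived quantities (the six compositions, totals, LOI, net glass mass, the yield) are re-derived in full precision starting from the weights at 679.2 t of glass as quoted within the problem or the answer.
Oxide-by-oxide delivered mass:
  SrO: 166.9·0.6977 = 116.4 t
  B2O3: 248.6·0.4763 + 19.64·0.4033 = 126.3 t
  Na2O: 248.6·0.2134 = 53.05 t
  Al2O3: 187.8·0.6491 + 169.3·0.003000 = 122.4 t
  SiO2: 87.52·0.5197 + 169.3·0.9949 = 213.9 t
  CaO: 87.52·0.4773 + 19.64·0.2682 = 47.04 t
LOI: 248.6·0.3103 + 187.8·0.3509 + 166.9·0.3023 + 87.52·0.003000 + 19.64·0.3285 + 169.3·0.002100 = 200.6 t
Glass = total batch minus LOI = 879.8 − 200.6 = 679.2 t (equal to the oxide-mass sum)
wt % = 100 × oxide mass / glass mass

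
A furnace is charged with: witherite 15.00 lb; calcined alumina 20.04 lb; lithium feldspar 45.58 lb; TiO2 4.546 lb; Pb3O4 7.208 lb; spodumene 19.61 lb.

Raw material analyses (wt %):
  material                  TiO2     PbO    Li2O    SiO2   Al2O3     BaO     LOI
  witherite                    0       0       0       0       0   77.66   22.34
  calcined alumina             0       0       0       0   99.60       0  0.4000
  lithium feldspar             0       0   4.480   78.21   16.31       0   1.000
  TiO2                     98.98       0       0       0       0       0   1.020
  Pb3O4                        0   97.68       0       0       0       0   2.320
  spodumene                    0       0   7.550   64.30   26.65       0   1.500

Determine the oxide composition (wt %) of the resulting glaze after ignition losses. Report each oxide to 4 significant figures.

All arithmetic maintains exact precision at every stage. Rounding to four significant digits applies to each in-between result as shown. Every reported figure takes just one rounding. All derived quantities (yield, LOI, the six compositions, totals, glass mass) are recomputed from the weighed amounts for 107.6 lb of glass at full precision as written in the problem or answer text.
What the batch supplies per oxide:
  TiO2: 4.546·0.9898 = 4.500 lb
  PbO: 7.208·0.9768 = 7.041 lb
  Li2O: 45.58·0.04480 + 19.61·0.07550 = 3.523 lb
  SiO2: 45.58·0.7821 + 19.61·0.6430 = 48.26 lb
  Al2O3: 20.04·0.9960 + 45.58·0.1631 + 19.61·0.2665 = 32.62 lb
  BaO: 15.00·0.7766 = 11.65 lb
LOI: 15.00·0.2234 + 20.04·0.004000 + 45.58·0.01000 + 4.546·0.01020 + 7.208·0.02320 + 19.61·0.01500 = 4.395 lb
Net of LOI, the glass mass = 112.0 − 4.395 = 107.6 lb (equal to the oxide-mass sum)
each oxide over glass, ×100, is wt %

Glass mass = 107.6 lb (batch 112.0 − LOI 4.395).
Composition: TiO2 4.182%, PbO 6.544%, Li2O 3.274%, SiO2 44.85%, Al2O3 30.32%, BaO 10.83%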